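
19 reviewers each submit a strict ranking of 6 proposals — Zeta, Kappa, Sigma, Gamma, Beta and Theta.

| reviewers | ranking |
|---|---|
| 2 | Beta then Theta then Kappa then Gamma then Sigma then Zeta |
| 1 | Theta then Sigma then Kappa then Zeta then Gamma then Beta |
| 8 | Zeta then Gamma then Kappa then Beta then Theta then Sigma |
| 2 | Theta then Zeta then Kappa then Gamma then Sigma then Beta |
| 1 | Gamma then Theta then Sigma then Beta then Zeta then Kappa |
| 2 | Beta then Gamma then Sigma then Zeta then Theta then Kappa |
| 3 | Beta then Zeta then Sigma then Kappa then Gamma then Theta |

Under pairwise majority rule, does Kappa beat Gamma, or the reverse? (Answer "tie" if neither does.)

Gamma

Ballots ranking Kappa above Gamma: 2 + 1 + 2 + 3 = 8.
Ballots ranking Gamma above Kappa: 19 − 8 = 11.
Gamma wins the head-to-head 11–8.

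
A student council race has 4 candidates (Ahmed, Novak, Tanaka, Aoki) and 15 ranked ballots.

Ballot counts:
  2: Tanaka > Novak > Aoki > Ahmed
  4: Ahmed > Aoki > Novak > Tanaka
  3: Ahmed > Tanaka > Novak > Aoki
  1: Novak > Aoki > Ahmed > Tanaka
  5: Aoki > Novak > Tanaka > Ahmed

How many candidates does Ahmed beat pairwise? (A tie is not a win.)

1

Ahmed against each rival (15 voters):
Ahmed vs Novak: Novak, 8–7.
Ahmed–Tanaka: Ahmed 8–7.
Ahmed vs Aoki: Aoki wins 8–7.
Ahmed beats Tanaka; loses to Novak, Aoki — 1 pairwise win.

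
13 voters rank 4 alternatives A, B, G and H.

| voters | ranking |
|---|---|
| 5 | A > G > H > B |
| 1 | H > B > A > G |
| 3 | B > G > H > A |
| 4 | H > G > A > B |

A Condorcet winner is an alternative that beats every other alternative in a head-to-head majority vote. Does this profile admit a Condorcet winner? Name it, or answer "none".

G

Check each pair by majority over 13 ballots:
A vs B: A preferred on 5+4 = 9 ballots; A wins 9–4.
A vs G: A preferred on 5+1 = 6 ballots; G wins 7–6.
A vs H: 5 for A, 8 for H — H by 8–5.
B vs G: 1+3 = 4 for B, 9 for G — G by 9–4.
B vs H: 3 to 10, H.
G vs H: 5+3 = 8 for G, 5 for H — G by 8–5.
G wins every pairwise contest, so G is the Condorcet winner.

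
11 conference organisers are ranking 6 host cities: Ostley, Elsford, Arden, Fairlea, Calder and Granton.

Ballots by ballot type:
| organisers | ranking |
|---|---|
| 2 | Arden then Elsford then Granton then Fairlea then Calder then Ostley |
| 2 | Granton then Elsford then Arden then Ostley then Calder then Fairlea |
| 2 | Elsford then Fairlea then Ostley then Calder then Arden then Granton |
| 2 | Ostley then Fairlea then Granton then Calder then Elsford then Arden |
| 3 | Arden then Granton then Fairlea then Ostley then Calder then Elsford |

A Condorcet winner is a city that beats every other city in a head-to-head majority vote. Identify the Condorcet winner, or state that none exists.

none

Head-to-head results (11 organisers):
Ostley vs Elsford: Elsford, 6–5.
Ostley vs Arden: Arden wins 7–4.
Ostley vs Fairlea: Fairlea wins 7–4.
Ostley vs Calder: Ostley wins 9–2.
Ostley vs Granton: Granton wins 7–4.
Elsford–Arden: Elsford 6–5.
Elsford–Fairlea: Elsford 6–5.
Elsford vs Calder: Elsford, 6–5.
Elsford vs Granton: Granton, 7–4.
Arden vs Fairlea: Arden wins 7–4.
Arden vs Calder: Arden wins 7–4.
Arden vs Granton: Arden wins 7–4.
Fairlea–Calder: Fairlea 9–2.
Fairlea vs Granton: Granton wins 7–4.
Calder–Granton: Granton 9–2.
Each city drops at least one matchup (Ostley loses to Elsford; Elsford loses to Granton; Arden loses to Elsford; Fairlea loses to Elsford; Calder loses to Ostley; Granton loses to Arden); the cycle Elsford beats Arden beats Granton beats Elsford rules out a Condorcet winner.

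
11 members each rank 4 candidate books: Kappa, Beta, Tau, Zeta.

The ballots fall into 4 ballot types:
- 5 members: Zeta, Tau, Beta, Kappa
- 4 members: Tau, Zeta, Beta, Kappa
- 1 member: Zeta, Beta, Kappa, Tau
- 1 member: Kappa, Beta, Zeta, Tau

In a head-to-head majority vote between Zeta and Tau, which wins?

Zeta

Ballots ranking Zeta above Tau: 5 + 1 + 1 = 7.
Ballots ranking Tau above Zeta: 11 − 7 = 4.
Zeta wins the head-to-head 7–4.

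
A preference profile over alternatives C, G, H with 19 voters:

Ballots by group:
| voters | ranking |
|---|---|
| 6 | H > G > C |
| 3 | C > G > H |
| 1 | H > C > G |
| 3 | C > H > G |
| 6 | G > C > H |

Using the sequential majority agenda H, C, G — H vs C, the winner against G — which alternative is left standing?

Round 1: H vs C — 7–12, C advances.
Round 2: C vs G — 7–12, G advances.
The agenda winner is G.

G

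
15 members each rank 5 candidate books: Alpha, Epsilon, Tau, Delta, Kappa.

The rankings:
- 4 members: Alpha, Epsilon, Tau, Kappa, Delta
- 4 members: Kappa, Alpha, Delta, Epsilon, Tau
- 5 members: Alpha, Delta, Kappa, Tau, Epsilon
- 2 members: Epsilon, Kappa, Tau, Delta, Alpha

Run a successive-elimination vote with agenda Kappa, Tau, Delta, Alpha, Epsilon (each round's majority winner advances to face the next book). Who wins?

Round 1: Kappa vs Tau — 11–4, Kappa advances.
Round 2: Kappa vs Delta — 10–5, Kappa advances.
Round 3: Kappa vs Alpha — 6–9, Alpha advances.
Round 4: Alpha vs Epsilon — 13–2, Alpha advances.
The agenda winner is Alpha.

Alpha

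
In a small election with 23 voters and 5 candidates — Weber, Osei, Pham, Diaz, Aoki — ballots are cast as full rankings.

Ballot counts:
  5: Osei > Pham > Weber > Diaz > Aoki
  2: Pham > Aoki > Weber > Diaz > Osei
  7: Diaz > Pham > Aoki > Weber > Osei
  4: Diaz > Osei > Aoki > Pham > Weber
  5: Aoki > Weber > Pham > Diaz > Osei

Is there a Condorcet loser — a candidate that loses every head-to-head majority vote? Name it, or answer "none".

Osei

Pairwise majorities:
Weber vs Osei: 2+7+5 = 14 for Weber, 9 for Osei — Weber by 14–9.
Weber vs Pham: Pham wins 18–5.
Weber vs Diaz: 12 to 11, Weber.
Weber vs Aoki: Aoki, 18–5.
Osei vs Pham: Osei preferred on 5+4 = 9 ballots; Pham wins 14–9.
Osei vs Diaz: Osei preferred on 5 ballots; Diaz wins 18–5.
Osei vs Aoki: Aoki, 14–9.
Pham vs Diaz: 12 to 11, Pham.
Pham vs Aoki: Pham, 14–9.
Diaz vs Aoki: 5+7+4 = 16 for Diaz, 7 for Aoki — Diaz by 16–7.
Only Osei has no wins; Osei is the Condorcet loser.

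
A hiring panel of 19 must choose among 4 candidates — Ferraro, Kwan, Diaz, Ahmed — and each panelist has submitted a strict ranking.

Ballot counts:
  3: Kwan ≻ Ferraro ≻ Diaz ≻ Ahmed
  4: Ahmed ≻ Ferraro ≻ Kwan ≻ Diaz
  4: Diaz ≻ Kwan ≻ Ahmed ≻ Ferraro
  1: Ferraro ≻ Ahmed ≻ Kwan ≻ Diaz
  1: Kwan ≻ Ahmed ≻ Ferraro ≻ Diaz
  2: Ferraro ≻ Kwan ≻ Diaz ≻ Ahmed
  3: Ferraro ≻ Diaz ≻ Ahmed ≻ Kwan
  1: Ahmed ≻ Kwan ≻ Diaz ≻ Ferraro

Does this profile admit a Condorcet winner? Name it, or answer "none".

none

Pairwise majorities:
Ferraro vs Kwan: 4+1+2+3 = 10 for Ferraro, 9 for Kwan — Ferraro by 10–9.
Ferraro vs Diaz: 14 to 5, Ferraro.
Ferraro vs Ahmed: Ahmed wins 10–9.
Kwan vs Diaz: Kwan wins 12–7.
Kwan–Ahmed: Kwan 10–9.
Diaz vs Ahmed: 3+4+2+3 = 12 for Diaz, 7 for Ahmed — Diaz by 12–7.
Each candidate drops at least one matchup (Ferraro loses to Ahmed; Kwan loses to Ferraro; Diaz loses to Ferraro; Ahmed loses to Kwan); the cycle Ferraro > Kwan > Ahmed > Ferraro rules out a Condorcet winner.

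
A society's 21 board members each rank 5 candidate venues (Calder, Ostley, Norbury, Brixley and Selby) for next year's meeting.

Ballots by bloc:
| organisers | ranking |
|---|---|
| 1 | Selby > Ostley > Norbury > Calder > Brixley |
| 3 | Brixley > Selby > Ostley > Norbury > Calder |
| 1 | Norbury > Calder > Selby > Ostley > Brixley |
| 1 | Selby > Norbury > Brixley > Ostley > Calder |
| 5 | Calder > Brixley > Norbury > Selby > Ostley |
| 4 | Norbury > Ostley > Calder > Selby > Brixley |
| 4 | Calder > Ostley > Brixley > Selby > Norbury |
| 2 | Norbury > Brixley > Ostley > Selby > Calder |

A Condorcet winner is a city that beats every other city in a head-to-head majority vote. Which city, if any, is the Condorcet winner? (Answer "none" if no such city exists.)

Check each pair by majority over 21 ballots:
Calder–Ostley: Ostley 11–10.
Calder vs Norbury: Norbury wins 12–9.
Calder vs Brixley: Calder wins 15–6.
Calder vs Selby: Calder, 14–7.
Ostley vs Norbury: Norbury, 13–8.
Ostley vs Brixley: Brixley, 11–10.
Ostley vs Selby: Selby wins 11–10.
Norbury vs Brixley: Brixley wins 12–9.
Norbury vs Selby: Norbury wins 12–9.
Brixley vs Selby: Brixley wins 14–7.
No city is unbeaten: Calder loses to Ostley; Ostley loses to Norbury; Norbury loses to Brixley; Brixley loses to Calder; Selby loses to Calder. In particular Calder > Brixley > Ostley > Calder is a majority cycle — no Condorcet winner exists.

none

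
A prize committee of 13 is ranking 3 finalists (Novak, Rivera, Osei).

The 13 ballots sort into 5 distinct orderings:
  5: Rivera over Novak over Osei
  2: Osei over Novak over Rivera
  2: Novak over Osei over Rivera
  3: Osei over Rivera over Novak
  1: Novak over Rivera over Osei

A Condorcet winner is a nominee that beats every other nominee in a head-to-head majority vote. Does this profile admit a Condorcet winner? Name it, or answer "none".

Head-to-head results (13 jurors):
Novak vs Rivera: 2+2+1 = 5 for Novak, 8 for Rivera — Rivera by 8–5.
Novak vs Osei: 8 to 5, Novak.
Rivera vs Osei: 5+1 = 6 for Rivera, 7 for Osei — Osei by 7–6.
No nominee is unbeaten: Novak loses to Rivera; Rivera loses to Osei; Osei loses to Novak. In particular Novak > Osei > Rivera > Novak is a majority cycle — no Condorcet winner exists.

none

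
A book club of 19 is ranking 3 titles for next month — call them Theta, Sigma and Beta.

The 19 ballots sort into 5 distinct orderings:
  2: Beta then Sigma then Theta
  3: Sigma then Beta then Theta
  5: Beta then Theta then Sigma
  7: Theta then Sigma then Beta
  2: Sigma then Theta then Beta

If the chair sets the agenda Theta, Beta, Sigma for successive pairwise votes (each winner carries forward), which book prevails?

Round 1: Theta vs Beta — 9–10, Beta advances.
Round 2: Beta vs Sigma — 7–12, Sigma advances.
The agenda winner is Sigma.

Sigma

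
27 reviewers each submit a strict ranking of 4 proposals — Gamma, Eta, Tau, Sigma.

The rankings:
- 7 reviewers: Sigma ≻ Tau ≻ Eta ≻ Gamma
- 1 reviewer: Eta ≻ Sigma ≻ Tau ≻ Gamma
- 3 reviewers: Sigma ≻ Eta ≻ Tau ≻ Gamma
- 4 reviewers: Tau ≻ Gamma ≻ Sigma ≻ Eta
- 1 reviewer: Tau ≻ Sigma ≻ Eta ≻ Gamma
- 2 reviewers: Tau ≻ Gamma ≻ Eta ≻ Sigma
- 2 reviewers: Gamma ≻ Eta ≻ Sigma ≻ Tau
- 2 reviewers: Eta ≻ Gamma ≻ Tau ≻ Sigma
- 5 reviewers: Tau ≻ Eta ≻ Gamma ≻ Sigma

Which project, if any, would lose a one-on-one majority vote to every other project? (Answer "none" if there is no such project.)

none

Pairwise majorities:
Gamma vs Eta: Gamma is ranked higher on 4+2+2 = 8 ballots, Eta on 19. Eta wins 19–8.
Gamma vs Tau: Tau wins 23–4.
Gamma vs Sigma: Gamma wins 15–12.
Eta vs Tau: Eta is ranked higher on 1+3+2+2 = 8 ballots, Tau on 19. Tau wins 19–8.
Eta vs Sigma: Sigma, 15–12.
Tau vs Sigma: 4+1+2+2+5 = 14 for Tau, 13 for Sigma — Tau by 14–13.
Every project wins at least one matchup (Gamma beats Sigma; Eta beats Gamma; Tau beats Gamma; Sigma beats Eta), so there is no Condorcet loser.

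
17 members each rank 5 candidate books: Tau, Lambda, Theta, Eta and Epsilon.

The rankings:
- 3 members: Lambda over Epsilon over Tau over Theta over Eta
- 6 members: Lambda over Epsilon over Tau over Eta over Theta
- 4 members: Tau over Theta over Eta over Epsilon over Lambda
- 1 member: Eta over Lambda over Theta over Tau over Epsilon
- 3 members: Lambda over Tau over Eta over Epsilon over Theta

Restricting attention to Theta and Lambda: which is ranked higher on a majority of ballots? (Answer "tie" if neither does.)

Lambda

Ballots ranking Theta above Lambda: 4.
Ballots ranking Lambda above Theta: 17 − 4 = 13.
Lambda wins the head-to-head 13–4.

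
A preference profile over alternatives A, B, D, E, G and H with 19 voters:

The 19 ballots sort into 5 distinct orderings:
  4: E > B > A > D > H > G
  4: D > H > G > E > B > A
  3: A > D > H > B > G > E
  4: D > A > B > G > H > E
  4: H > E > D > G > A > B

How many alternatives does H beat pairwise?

3

H against each rival (19 voters):
H vs A: 8 to 11, A.
H vs B: H wins 11–8.
H vs D: D, 15–4.
H vs E: 15 to 4, H.
H vs G: H, 15–4.
H beats B, E, G; loses to A, D — 3 pairwise wins.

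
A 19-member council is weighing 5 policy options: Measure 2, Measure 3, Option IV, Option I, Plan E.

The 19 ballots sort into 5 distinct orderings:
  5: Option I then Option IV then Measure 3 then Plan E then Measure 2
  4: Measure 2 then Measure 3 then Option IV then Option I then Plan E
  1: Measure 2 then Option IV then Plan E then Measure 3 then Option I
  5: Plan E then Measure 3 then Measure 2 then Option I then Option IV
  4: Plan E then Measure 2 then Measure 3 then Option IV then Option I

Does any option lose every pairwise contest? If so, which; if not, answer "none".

none

Head-to-head results (19 council members):
Measure 2 vs Measure 3: Measure 2 is ranked higher on 4+1+4 = 9 ballots, Measure 3 on 10. Measure 3 wins 10–9.
Measure 2 vs Option IV: 4+1+5+4 = 14 for Measure 2, 5 for Option IV — Measure 2 by 14–5.
Measure 2 vs Option I: 4+1+5+4 = 14 for Measure 2, 5 for Option I — Measure 2 by 14–5.
Measure 2 vs Plan E: 5 to 14, Plan E.
Measure 3 vs Option IV: Measure 3 is ranked higher on 4+5+4 = 13 ballots, Option IV on 6. Measure 3 wins 13–6.
Measure 3 vs Option I: Measure 3, 14–5.
Measure 3 vs Plan E: Plan E, 10–9.
Option IV–Option I: Option I 10–9.
Option IV–Plan E: Option IV 10–9.
Option I vs Plan E: Option I preferred on 5+4 = 9 ballots; Plan E wins 10–9.
Every option wins at least one matchup (Measure 2 beats Option IV; Measure 3 beats Measure 2; Option IV beats Plan E; Option I beats Option IV; Plan E beats Measure 2), so there is no Condorcet loser.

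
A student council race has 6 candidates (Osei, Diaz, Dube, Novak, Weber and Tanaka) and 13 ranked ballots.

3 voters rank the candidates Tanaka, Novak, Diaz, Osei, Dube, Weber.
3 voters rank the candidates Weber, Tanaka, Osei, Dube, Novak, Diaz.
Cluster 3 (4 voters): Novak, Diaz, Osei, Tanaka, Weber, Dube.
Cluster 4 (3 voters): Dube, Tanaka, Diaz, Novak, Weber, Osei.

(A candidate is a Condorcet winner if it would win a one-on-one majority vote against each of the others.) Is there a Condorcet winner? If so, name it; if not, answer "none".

Tanaka

Check each pair by majority over 13 ballots:
Osei–Diaz: Diaz 10–3.
Osei vs Dube: Osei wins 10–3.
Osei vs Novak: 3 for Osei, 10 for Novak — Novak by 10–3.
Osei vs Weber: Osei wins 7–6.
Osei vs Tanaka: Tanaka, 9–4.
Diaz–Dube: Diaz 7–6.
Diaz vs Novak: Diaz is ranked higher on 3 ballots, Novak on 10. Novak wins 10–3.
Diaz vs Weber: Diaz is ranked higher on 3+4+3 = 10 ballots, Weber on 3. Diaz wins 10–3.
Diaz–Tanaka: Tanaka 9–4.
Dube vs Novak: 3+3 = 6 for Dube, 7 for Novak — Novak by 7–6.
Dube vs Weber: Dube preferred on 3+3 = 6 ballots; Weber wins 7–6.
Dube vs Tanaka: Tanaka wins 10–3.
Novak vs Weber: Novak wins 10–3.
Novak–Tanaka: Tanaka 9–4.
Weber vs Tanaka: Weber is ranked higher on 3 ballots, Tanaka on 10. Tanaka wins 10–3.
Tanaka defeats every rival head-to-head and is the Condorcet winner.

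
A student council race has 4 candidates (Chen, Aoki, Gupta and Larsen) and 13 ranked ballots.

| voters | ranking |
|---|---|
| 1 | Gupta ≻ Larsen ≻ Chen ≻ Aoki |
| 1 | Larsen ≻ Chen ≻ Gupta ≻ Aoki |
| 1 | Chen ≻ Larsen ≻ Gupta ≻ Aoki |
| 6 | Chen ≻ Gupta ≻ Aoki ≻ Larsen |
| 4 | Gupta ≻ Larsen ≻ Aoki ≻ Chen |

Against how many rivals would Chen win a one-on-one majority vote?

3

Chen against each rival (13 voters):
Chen vs Aoki: 1+1+1+6 = 9 for Chen, 4 for Aoki — Chen by 9–4.
Chen–Gupta: Chen 8–5.
Chen vs Larsen: 1+6 = 7 for Chen, 6 for Larsen — Chen by 7–6.
Chen beats Aoki, Gupta, Larsen — 3 pairwise wins.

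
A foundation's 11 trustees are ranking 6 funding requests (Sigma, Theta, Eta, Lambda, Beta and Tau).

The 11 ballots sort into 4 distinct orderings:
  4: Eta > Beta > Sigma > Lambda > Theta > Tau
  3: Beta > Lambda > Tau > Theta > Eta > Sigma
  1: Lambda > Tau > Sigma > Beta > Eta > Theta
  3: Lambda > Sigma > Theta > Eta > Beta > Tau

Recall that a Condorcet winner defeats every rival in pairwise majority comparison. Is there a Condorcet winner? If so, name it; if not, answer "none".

none

Head-to-head results (11 reviewers):
Sigma vs Theta: Sigma, 8–3.
Sigma vs Eta: Eta, 7–4.
Sigma vs Lambda: Lambda, 7–4.
Sigma–Beta: Beta 7–4.
Sigma–Tau: Sigma 7–4.
Theta vs Eta: Theta wins 6–5.
Theta vs Lambda: Lambda, 11–0.
Theta vs Beta: Beta wins 8–3.
Theta vs Tau: Theta wins 7–4.
Eta–Lambda: Lambda 7–4.
Eta vs Beta: Eta, 7–4.
Eta vs Tau: Eta wins 7–4.
Lambda vs Beta: Beta wins 7–4.
Lambda vs Tau: Lambda wins 11–0.
Beta vs Tau: Beta wins 10–1.
Every project loses at least once (Sigma loses to Eta; Theta loses to Sigma; Eta loses to Theta; Lambda loses to Beta; Beta loses to Eta; Tau loses to Sigma). The majority relation contains the cycle Sigma → Theta → Eta → Sigma, so there is no Condorcet winner.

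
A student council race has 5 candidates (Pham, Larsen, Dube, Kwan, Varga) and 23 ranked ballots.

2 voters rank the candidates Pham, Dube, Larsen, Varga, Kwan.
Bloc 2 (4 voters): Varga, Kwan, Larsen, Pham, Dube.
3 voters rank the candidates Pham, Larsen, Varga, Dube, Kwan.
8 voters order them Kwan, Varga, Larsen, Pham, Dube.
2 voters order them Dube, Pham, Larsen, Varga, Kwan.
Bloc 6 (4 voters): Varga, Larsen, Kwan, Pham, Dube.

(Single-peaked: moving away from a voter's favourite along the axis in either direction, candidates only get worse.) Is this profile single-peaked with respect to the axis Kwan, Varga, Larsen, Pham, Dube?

yes

Axis positions: Kwan=1, Varga=2, Larsen=3, Pham=4, Dube=5.
Bloc 1 (peak Pham at position 4): ranking walks positions 4-5-3-2-1, expanding outward from the peak — single-peaked.
Bloc 2 (peak Varga at position 2): ranking walks positions 2-1-3-4-5, expanding outward from the peak — single-peaked.
Bloc 3 (peak Pham at position 4): ranking walks positions 4-3-2-5-1, expanding outward from the peak — single-peaked.
Bloc 4 (peak Kwan at position 1): ranking walks positions 1-2-3-4-5, expanding outward from the peak — single-peaked.
Bloc 5 (peak Dube at position 5): ranking walks positions 5-4-3-2-1, expanding outward from the peak — single-peaked.
Bloc 6 (peak Varga at position 2): ranking walks positions 2-3-1-4-5, expanding outward from the peak — single-peaked.
Every ranking is single-peaked on this axis.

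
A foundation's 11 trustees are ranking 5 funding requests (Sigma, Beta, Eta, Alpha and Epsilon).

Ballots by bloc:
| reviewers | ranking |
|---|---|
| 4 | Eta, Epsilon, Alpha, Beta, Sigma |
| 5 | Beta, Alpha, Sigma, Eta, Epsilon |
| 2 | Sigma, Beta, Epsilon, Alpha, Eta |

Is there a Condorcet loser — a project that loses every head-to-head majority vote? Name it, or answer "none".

none

Pairwise majorities:
Sigma vs Beta: Beta wins 9–2.
Sigma vs Eta: 5+2 = 7 for Sigma, 4 for Eta — Sigma by 7–4.
Sigma vs Alpha: 2 to 9, Alpha.
Sigma vs Epsilon: 5+2 = 7 for Sigma, 4 for Epsilon — Sigma by 7–4.
Beta vs Eta: 5+2 = 7 for Beta, 4 for Eta — Beta by 7–4.
Beta–Alpha: Beta 7–4.
Beta–Epsilon: Beta 7–4.
Eta vs Alpha: Alpha wins 7–4.
Eta vs Epsilon: Eta preferred on 4+5 = 9 ballots; Eta wins 9–2.
Alpha vs Epsilon: Alpha is ranked higher on 5 ballots, Epsilon on 6. Epsilon wins 6–5.
Every project wins at least one matchup (Sigma beats Eta; Beta beats Sigma; Eta beats Epsilon; Alpha beats Sigma; Epsilon beats Alpha), so there is no Condorcet loser.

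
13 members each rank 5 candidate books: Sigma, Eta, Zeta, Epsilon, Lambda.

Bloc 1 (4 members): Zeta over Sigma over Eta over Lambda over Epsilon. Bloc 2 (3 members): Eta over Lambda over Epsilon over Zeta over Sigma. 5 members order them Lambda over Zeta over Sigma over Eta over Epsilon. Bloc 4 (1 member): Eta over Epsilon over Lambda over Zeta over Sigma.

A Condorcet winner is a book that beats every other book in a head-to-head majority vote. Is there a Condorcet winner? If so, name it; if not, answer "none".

Pairwise majorities:
Sigma–Eta: Sigma 9–4.
Sigma–Zeta: Zeta 13–0.
Sigma vs Epsilon: Sigma, 9–4.
Sigma vs Lambda: Lambda, 9–4.
Eta vs Zeta: Zeta wins 9–4.
Eta vs Epsilon: Eta wins 13–0.
Eta–Lambda: Eta 8–5.
Zeta vs Epsilon: Zeta, 9–4.
Zeta vs Lambda: Lambda wins 9–4.
Epsilon vs Lambda: Lambda wins 12–1.
No book is unbeaten: Sigma loses to Zeta; Eta loses to Sigma; Zeta loses to Lambda; Epsilon loses to Sigma; Lambda loses to Eta. In particular Sigma → Eta → Lambda → Sigma is a majority cycle — no Condorcet winner exists.

none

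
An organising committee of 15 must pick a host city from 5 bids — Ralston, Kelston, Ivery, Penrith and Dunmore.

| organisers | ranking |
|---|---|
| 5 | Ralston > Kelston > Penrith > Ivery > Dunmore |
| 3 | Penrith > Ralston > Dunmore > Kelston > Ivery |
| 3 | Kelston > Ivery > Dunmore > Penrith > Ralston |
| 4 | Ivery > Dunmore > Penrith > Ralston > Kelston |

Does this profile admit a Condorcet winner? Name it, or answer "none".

none

Check each pair by majority over 15 ballots:
Ralston–Kelston: Ralston 12–3.
Ralston vs Ivery: Ralston wins 8–7.
Ralston vs Penrith: Ralston preferred on 5 ballots; Penrith wins 10–5.
Ralston vs Dunmore: Ralston preferred on 5+3 = 8 ballots; Ralston wins 8–7.
Kelston vs Ivery: Kelston, 11–4.
Kelston vs Penrith: 8 to 7, Kelston.
Kelston vs Dunmore: Kelston preferred on 5+3 = 8 ballots; Kelston wins 8–7.
Ivery vs Penrith: 7 to 8, Penrith.
Ivery vs Dunmore: Ivery, 12–3.
Penrith–Dunmore: Penrith 8–7.
No city is unbeaten: Ralston loses to Penrith; Kelston loses to Ralston; Ivery loses to Ralston; Penrith loses to Kelston; Dunmore loses to Ralston. In particular Ralston > Kelston > Penrith > Ralston is a majority cycle — no Condorcet winner exists.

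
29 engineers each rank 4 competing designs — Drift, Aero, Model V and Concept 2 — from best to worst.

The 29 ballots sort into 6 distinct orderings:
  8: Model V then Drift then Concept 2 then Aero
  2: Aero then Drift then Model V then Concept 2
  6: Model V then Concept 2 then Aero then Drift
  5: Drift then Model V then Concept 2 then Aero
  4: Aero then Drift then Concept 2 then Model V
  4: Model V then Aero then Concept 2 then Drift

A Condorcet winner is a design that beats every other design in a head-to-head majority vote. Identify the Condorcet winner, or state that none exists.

Head-to-head results (29 engineers):
Drift–Aero: Aero 16–13.
Drift–Model V: Model V 18–11.
Drift vs Concept 2: 19 to 10, Drift.
Aero vs Model V: 6 to 23, Model V.
Aero vs Concept 2: 2+4+4 = 10 for Aero, 19 for Concept 2 — Concept 2 by 19–10.
Model V–Concept 2: Model V 25–4.
Model V wins every pairwise contest, so Model V is the Condorcet winner.

Model V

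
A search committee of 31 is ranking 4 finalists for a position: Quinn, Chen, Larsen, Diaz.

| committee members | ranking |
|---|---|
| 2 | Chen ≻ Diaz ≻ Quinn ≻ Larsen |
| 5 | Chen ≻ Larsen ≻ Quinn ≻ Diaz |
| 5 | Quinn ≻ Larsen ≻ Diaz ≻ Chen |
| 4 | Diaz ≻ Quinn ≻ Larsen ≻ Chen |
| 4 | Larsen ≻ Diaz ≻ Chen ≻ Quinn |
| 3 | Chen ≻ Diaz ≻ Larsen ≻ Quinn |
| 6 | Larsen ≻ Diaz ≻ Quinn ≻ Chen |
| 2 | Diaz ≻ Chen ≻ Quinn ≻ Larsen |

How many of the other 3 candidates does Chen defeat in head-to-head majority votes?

Chen against each rival (31 committee members):
Chen–Quinn: Chen 16–15.
Chen vs Larsen: Chen preferred on 2+5+3+2 = 12 ballots; Larsen wins 19–12.
Chen vs Diaz: 10 to 21, Diaz.
Chen beats Quinn; loses to Larsen, Diaz — 1 pairwise win.

1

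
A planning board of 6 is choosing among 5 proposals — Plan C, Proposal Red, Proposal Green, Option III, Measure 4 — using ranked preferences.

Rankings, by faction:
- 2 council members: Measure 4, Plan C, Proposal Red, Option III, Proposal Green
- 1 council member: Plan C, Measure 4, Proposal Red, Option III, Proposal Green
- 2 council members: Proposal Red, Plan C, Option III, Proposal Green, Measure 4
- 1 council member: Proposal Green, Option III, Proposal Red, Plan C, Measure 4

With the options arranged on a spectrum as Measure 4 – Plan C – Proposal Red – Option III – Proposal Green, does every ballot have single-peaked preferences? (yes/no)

Axis positions: Measure 4=1, Plan C=2, Proposal Red=3, Option III=4, Proposal Green=5.
Faction 1 (peak Measure 4 at position 1): ranking walks positions 1-2-3-4-5, expanding outward from the peak — single-peaked.
Faction 2 (peak Plan C at position 2): ranking walks positions 2-1-3-4-5, expanding outward from the peak — single-peaked.
Faction 3 (peak Proposal Red at position 3): ranking walks positions 3-2-4-5-1, expanding outward from the peak — single-peaked.
Faction 4 (peak Proposal Green at position 5): ranking walks positions 5-4-3-2-1, expanding outward from the peak — single-peaked.
Every ranking is single-peaked on this axis.

yes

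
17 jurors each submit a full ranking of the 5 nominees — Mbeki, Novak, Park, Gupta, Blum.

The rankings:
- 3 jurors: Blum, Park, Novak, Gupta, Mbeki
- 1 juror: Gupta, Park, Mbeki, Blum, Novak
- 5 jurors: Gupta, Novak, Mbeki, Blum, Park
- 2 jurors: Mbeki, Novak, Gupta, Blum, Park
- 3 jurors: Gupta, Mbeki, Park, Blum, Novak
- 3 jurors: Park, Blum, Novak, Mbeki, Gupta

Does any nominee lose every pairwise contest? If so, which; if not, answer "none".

none

Head-to-head results (17 jurors):
Mbeki vs Novak: Mbeki preferred on 1+2+3 = 6 ballots; Novak wins 11–6.
Mbeki vs Park: Mbeki is ranked higher on 5+2+3 = 10 ballots, Park on 7. Mbeki wins 10–7.
Mbeki vs Gupta: 5 to 12, Gupta.
Mbeki–Blum: Mbeki 11–6.
Novak vs Park: 7 to 10, Park.
Novak vs Gupta: Gupta, 9–8.
Novak vs Blum: Blum wins 10–7.
Park vs Gupta: Park is ranked higher on 3+3 = 6 ballots, Gupta on 11. Gupta wins 11–6.
Park vs Blum: 7 to 10, Blum.
Gupta vs Blum: Gupta wins 11–6.
Every nominee wins at least one matchup (Mbeki beats Park; Novak beats Mbeki; Park beats Novak; Gupta beats Mbeki; Blum beats Novak), so there is no Condorcet loser.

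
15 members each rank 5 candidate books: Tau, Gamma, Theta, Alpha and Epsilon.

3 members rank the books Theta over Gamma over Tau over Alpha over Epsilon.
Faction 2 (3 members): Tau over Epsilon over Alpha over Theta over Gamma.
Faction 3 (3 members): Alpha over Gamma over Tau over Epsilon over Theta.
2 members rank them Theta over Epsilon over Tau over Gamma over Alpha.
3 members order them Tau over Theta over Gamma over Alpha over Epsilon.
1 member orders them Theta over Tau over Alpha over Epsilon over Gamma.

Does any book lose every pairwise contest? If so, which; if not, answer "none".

Pairwise majorities:
Tau vs Gamma: Tau wins 9–6.
Tau vs Theta: 3+3+3 = 9 for Tau, 6 for Theta — Tau by 9–6.
Tau vs Alpha: Tau preferred on 3+3+2+3+1 = 12 ballots; Tau wins 12–3.
Tau vs Epsilon: Tau wins 13–2.
Gamma vs Theta: 3 to 12, Theta.
Gamma–Alpha: Gamma 8–7.
Gamma vs Epsilon: Gamma wins 9–6.
Theta vs Alpha: Theta, 9–6.
Theta vs Epsilon: Theta is ranked higher on 3+2+3+1 = 9 ballots, Epsilon on 6. Theta wins 9–6.
Alpha–Epsilon: Alpha 10–5.
Only Epsilon has no wins; Epsilon is the Condorcet loser.

Epsilon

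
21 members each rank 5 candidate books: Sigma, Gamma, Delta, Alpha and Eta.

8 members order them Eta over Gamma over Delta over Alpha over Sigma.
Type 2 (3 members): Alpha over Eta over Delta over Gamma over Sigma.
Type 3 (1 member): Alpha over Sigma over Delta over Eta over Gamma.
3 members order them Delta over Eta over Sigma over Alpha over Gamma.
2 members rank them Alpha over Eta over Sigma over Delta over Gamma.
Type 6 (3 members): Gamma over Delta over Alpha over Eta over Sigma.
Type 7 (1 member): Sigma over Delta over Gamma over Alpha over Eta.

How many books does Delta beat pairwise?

Delta against each rival (21 members):
Delta–Sigma: Delta 17–4.
Delta vs Gamma: Gamma, 11–10.
Delta–Alpha: Delta 15–6.
Delta vs Eta: Delta preferred on 1+3+3+1 = 8 ballots; Eta wins 13–8.
Delta beats Sigma, Alpha; loses to Gamma, Eta — 2 pairwise wins.

2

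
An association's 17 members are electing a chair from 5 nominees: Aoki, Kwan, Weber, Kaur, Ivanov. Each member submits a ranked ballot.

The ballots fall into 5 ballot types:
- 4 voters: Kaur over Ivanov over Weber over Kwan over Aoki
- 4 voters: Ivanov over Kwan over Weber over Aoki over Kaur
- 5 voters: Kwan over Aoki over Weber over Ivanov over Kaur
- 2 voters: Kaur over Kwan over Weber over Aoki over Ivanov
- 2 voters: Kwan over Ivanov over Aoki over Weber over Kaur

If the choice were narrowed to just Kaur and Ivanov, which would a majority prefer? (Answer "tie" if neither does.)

Ballots ranking Kaur above Ivanov: 4 + 2 = 6.
Ballots ranking Ivanov above Kaur: 17 − 6 = 11.
Ivanov wins the head-to-head 11–6.

Ivanov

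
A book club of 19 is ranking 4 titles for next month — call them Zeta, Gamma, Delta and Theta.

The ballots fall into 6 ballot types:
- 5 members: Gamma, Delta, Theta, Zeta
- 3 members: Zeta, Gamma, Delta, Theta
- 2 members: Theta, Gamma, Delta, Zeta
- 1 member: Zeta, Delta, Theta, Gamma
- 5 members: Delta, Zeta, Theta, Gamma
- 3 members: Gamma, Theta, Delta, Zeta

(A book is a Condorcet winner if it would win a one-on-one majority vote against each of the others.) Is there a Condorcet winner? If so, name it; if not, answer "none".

Pairwise majorities:
Zeta vs Gamma: Gamma wins 10–9.
Zeta–Delta: Delta 15–4.
Zeta vs Theta: Theta, 10–9.
Gamma vs Delta: Gamma wins 13–6.
Gamma–Theta: Gamma 11–8.
Delta–Theta: Delta 14–5.
Gamma beats each of Zeta, Delta, Theta — Gamma is the Condorcet winner.

Gamma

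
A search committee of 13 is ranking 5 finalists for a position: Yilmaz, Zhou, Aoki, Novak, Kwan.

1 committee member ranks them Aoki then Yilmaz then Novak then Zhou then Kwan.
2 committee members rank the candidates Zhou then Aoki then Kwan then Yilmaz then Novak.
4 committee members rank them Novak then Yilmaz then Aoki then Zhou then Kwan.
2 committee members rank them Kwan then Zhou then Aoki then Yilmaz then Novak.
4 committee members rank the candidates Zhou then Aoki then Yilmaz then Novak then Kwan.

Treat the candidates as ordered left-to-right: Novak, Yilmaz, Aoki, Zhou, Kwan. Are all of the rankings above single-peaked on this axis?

Axis positions: Novak=1, Yilmaz=2, Aoki=3, Zhou=4, Kwan=5.
Type 1 (peak Aoki at position 3): ranking walks positions 3-2-1-4-5, expanding outward from the peak — single-peaked.
Type 2 (peak Zhou at position 4): ranking walks positions 4-3-5-2-1, expanding outward from the peak — single-peaked.
Type 3 (peak Novak at position 1): ranking walks positions 1-2-3-4-5, expanding outward from the peak — single-peaked.
Type 4 (peak Kwan at position 5): ranking walks positions 5-4-3-2-1, expanding outward from the peak — single-peaked.
Type 5 (peak Zhou at position 4): ranking walks positions 4-3-2-1-5, expanding outward from the peak — single-peaked.
Every ranking is single-peaked on this axis.

yes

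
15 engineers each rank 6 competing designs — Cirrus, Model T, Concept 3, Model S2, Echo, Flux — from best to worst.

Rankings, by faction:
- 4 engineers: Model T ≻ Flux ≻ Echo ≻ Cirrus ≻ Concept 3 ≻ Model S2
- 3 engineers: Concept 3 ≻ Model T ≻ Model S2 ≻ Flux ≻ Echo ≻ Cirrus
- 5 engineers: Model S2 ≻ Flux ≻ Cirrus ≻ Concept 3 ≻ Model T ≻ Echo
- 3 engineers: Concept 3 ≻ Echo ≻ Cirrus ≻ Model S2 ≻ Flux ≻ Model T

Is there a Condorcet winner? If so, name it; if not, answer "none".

Head-to-head results (15 engineers):
Cirrus vs Model T: Cirrus wins 8–7.
Cirrus vs Concept 3: Cirrus, 9–6.
Cirrus–Model S2: Model S2 8–7.
Cirrus–Echo: Echo 10–5.
Cirrus vs Flux: Flux wins 12–3.
Model T vs Concept 3: Concept 3 wins 11–4.
Model T–Model S2: Model S2 8–7.
Model T vs Echo: Model T, 12–3.
Model T vs Flux: Flux, 8–7.
Concept 3–Model S2: Concept 3 10–5.
Concept 3 vs Echo: Concept 3, 11–4.
Concept 3 vs Flux: Flux wins 9–6.
Model S2 vs Echo: Model S2 wins 8–7.
Model S2 vs Flux: Model S2, 11–4.
Echo–Flux: Flux 12–3.
No design is unbeaten: Cirrus loses to Model S2; Model T loses to Cirrus; Concept 3 loses to Cirrus; Model S2 loses to Concept 3; Echo loses to Model T; Flux loses to Model S2. In particular Cirrus > Model T > Echo > Cirrus is a majority cycle — no Condorcet winner exists.

none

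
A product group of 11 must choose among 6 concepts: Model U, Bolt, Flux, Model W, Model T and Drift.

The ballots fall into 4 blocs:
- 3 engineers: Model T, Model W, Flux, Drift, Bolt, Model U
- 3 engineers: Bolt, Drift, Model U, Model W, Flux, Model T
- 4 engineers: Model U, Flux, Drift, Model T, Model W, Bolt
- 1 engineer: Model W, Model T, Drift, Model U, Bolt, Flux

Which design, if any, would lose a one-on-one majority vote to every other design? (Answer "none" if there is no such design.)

none

Head-to-head results (11 engineers):
Model U vs Bolt: Bolt, 6–5.
Model U vs Flux: Model U is ranked higher on 3+4+1 = 8 ballots, Flux on 3. Model U wins 8–3.
Model U vs Model W: 7 to 4, Model U.
Model U–Model T: Model U 7–4.
Model U vs Drift: 4 for Model U, 7 for Drift — Drift by 7–4.
Bolt–Flux: Flux 7–4.
Bolt–Model W: Model W 8–3.
Bolt vs Model T: 3 to 8, Model T.
Bolt vs Drift: Bolt preferred on 3 ballots; Drift wins 8–3.
Flux vs Model W: Model W wins 7–4.
Flux vs Model T: Flux, 7–4.
Flux vs Drift: Flux preferred on 3+4 = 7 ballots; Flux wins 7–4.
Model W vs Model T: Model W is ranked higher on 3+1 = 4 ballots, Model T on 7. Model T wins 7–4.
Model W vs Drift: Drift wins 7–4.
Model T vs Drift: Drift, 7–4.
Each design has at least one pairwise win (Model U beats Flux; Bolt beats Model U; Flux beats Bolt; Model W beats Bolt; Model T beats Bolt; Drift beats Model U) — no Condorcet loser.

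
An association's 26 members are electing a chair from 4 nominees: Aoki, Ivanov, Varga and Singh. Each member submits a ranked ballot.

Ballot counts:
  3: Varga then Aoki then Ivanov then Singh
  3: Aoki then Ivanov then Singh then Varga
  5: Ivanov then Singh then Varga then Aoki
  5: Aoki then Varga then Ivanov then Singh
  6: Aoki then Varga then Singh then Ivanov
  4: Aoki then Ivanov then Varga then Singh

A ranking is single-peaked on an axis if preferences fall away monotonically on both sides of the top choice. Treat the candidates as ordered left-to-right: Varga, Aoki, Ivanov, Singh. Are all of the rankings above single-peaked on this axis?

Axis positions: Varga=1, Aoki=2, Ivanov=3, Singh=4.
Cluster 1 (peak Varga at position 1): ranking walks positions 1-2-3-4, expanding outward from the peak — single-peaked.
Cluster 2 (peak Aoki at position 2): ranking walks positions 2-3-4-1, expanding outward from the peak — single-peaked.
Cluster 3: ranking walks positions 3-4-1-2; Varga is ranked above Aoki even though Aoki lies between Varga and the peak Ivanov on the axis — preferences dip and rise again. Not single-peaked.
Cluster 4 (peak Aoki at position 2): ranking walks positions 2-1-3-4, expanding outward from the peak — single-peaked.
Cluster 5: ranking walks positions 2-1-4-3; Singh is ranked above Ivanov even though Ivanov lies between Singh and the peak Aoki on the axis — preferences dip and rise again. Not single-peaked.
Cluster 6 (peak Aoki at position 2): ranking walks positions 2-3-1-4, expanding outward from the peak — single-peaked.
Cluster 3 violates single-peakedness, so the profile is not single-peaked on this axis.

no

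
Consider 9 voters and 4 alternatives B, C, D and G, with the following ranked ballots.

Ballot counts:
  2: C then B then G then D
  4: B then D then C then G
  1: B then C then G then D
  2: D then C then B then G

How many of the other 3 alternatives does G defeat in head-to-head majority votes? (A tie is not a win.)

G against each rival (9 voters):
G vs B: 0 to 9, B.
G vs C: 0 for G, 9 for C — C by 9–0.
G–D: D 6–3.
G beats no one; loses to B, C, D — 0 pairwise wins.

0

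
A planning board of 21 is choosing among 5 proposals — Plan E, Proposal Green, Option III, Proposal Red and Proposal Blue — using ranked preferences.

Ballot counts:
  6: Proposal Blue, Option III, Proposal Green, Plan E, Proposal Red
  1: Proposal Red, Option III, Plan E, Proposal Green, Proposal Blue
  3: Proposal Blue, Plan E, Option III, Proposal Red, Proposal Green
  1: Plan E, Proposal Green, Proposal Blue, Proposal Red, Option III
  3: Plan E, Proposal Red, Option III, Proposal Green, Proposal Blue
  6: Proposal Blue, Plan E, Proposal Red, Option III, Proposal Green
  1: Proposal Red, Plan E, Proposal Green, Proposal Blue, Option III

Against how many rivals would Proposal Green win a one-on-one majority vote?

0

Proposal Green against each rival (21 council members):
Proposal Green vs Plan E: Proposal Green is ranked higher on 6 ballots, Plan E on 15. Plan E wins 15–6.
Proposal Green vs Option III: Proposal Green is ranked higher on 1+1 = 2 ballots, Option III on 19. Option III wins 19–2.
Proposal Green vs Proposal Red: Proposal Red wins 14–7.
Proposal Green vs Proposal Blue: Proposal Blue wins 15–6.
Proposal Green beats no one; loses to Plan E, Option III, Proposal Red, Proposal Blue — 0 pairwise wins.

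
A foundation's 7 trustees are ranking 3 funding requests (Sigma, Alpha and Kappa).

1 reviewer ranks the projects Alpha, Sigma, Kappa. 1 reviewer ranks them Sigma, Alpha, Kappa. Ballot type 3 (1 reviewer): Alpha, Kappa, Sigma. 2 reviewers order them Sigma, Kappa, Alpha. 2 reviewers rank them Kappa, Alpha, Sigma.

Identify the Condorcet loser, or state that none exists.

Head-to-head results (7 reviewers):
Sigma–Alpha: Alpha 4–3.
Sigma vs Kappa: 4 to 3, Sigma.
Alpha vs Kappa: 1+1+1 = 3 for Alpha, 4 for Kappa — Kappa by 4–3.
No project is winless: Sigma beats Kappa; Alpha beats Sigma; Kappa beats Alpha. There is no Condorcet loser.

none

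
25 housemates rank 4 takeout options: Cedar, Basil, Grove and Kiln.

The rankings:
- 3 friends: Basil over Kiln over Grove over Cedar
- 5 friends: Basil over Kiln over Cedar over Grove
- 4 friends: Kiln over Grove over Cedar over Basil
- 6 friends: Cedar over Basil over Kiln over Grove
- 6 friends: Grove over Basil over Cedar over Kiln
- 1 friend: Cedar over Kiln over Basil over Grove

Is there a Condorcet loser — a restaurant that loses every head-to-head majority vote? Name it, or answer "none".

none

Head-to-head results (25 friends):
Cedar vs Basil: Basil wins 14–11.
Cedar vs Grove: Grove wins 13–12.
Cedar–Kiln: Cedar 13–12.
Basil vs Grove: 15 to 10, Basil.
Basil vs Kiln: Basil, 20–5.
Grove vs Kiln: 6 for Grove, 19 for Kiln — Kiln by 19–6.
No restaurant is winless: Cedar beats Kiln; Basil beats Cedar; Grove beats Cedar; Kiln beats Grove. There is no Condorcet loser.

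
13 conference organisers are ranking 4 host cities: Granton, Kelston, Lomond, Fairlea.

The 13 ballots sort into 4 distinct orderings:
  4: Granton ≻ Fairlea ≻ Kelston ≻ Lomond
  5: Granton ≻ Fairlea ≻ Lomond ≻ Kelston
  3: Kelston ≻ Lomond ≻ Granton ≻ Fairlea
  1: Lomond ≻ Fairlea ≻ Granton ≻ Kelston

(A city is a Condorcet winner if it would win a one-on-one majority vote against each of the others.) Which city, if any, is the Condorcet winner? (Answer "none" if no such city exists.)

Head-to-head results (13 organisers):
Granton vs Kelston: Granton, 10–3.
Granton vs Lomond: Granton wins 9–4.
Granton–Fairlea: Granton 12–1.
Kelston–Lomond: Kelston 7–6.
Kelston–Fairlea: Fairlea 10–3.
Lomond vs Fairlea: Fairlea, 9–4.
Granton beats each of Kelston, Lomond, Fairlea — Granton is the Condorcet winner.

Granton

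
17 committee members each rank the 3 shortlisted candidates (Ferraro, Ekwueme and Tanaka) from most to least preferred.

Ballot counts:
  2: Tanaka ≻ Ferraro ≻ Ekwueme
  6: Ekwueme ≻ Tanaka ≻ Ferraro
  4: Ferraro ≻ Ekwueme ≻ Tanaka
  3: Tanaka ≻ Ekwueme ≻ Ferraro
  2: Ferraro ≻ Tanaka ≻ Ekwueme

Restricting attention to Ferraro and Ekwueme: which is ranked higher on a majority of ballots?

Ballots ranking Ferraro above Ekwueme: 2 + 4 + 2 = 8.
Ballots ranking Ekwueme above Ferraro: 17 − 8 = 9.
Ekwueme wins the head-to-head 9–8.

Ekwueme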